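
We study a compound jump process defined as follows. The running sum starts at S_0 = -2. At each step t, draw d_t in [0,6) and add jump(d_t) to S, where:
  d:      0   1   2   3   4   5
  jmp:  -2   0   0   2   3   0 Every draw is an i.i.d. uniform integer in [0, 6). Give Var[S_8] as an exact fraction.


62/3

Outcome values over d=0..5: [-2, 0, 0, 2, 3, 0]
Σy = 3, Σy² = 17, M = 6
μ = 3/6 = 1/2,  σ² = 17/6 − (1/2)² = 31/12
Independent increments: Var[S_8] = 8·σ² = 8·(31/12) = 62/3


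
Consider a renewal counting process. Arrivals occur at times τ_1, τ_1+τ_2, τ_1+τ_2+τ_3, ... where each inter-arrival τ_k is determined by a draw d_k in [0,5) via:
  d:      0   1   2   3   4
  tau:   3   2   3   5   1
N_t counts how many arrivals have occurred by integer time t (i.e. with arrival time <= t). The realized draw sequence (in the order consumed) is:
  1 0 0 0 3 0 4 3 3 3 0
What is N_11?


draw d_1=1: τ_1=2, arrival time A_1=2
draw d_2=0: τ_2=3, arrival time A_2=5
draw d_3=0: τ_3=3, arrival time A_3=8
draw d_4=0: τ_4=3, arrival time A_4=11
draw d_5=3: τ_5=5, arrival time A_5=16
draw d_6=0: τ_6=3, arrival time A_6=19
draw d_7=4: τ_7=1, arrival time A_7=20
draw d_8=3: τ_8=5, arrival time A_8=25
draw d_9=3: τ_9=5, arrival time A_9=30
draw d_10=3: τ_10=5, arrival time A_10=35
draw d_11=0: τ_11=3, arrival time A_11=38
N_t over t=0..11: 0:0 1:0 2:1 3:1 4:1 5:2 6:2 7:2 8:3 9:3 10:3 11:4

4


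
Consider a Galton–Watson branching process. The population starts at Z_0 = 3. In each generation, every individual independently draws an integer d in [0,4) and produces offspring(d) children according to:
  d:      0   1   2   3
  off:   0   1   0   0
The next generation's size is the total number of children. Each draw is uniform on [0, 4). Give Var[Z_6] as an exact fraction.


12285/16777216

Outcome values over d=0..3: [0, 1, 0, 0]
Σy = 1, Σy² = 1, M = 4
μ = 1/4 = 1/4,  σ² = 1/4 − (1/4)² = 3/16
V_0 = 0, E_0 = 3
V_1 = 3/16·E_0 + (1/4)²·V_0 = 9/16;  E_1 = 3/4
V_2 = 3/16·E_1 + (1/4)²·V_1 = 45/256;  E_2 = 3/16
V_3 = 3/16·E_2 + (1/4)²·V_2 = 189/4096;  E_3 = 3/64
V_4 = 3/16·E_3 + (1/4)²·V_3 = 765/65536;  E_4 = 3/256
V_5 = 3/16·E_4 + (1/4)²·V_4 = 3069/1048576;  E_5 = 3/1024
V_6 = 3/16·E_5 + (1/4)²·V_5 = 12285/16777216;  E_6 = 3/4096


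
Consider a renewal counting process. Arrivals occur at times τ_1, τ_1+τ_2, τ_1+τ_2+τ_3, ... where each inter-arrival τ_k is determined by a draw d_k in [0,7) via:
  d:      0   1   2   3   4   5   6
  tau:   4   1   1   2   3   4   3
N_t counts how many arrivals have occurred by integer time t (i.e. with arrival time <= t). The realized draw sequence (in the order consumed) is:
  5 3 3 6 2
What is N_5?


draw d_1=5: τ_1=4, arrival time A_1=4
draw d_2=3: τ_2=2, arrival time A_2=6
draw d_3=3: τ_3=2, arrival time A_3=8
draw d_4=6: τ_4=3, arrival time A_4=11
draw d_5=2: τ_5=1, arrival time A_5=12
N_t over t=0..5: 0:0 1:0 2:0 3:0 4:1 5:1

1


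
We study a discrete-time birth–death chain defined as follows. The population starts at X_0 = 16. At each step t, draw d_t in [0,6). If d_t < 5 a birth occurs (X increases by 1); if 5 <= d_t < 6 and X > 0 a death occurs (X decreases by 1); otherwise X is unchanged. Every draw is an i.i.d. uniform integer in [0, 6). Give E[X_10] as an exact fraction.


X can drop by at most 1 per step and X_0 = 16 > T = 10, so X_t >= 16 − t >= 6 > 0 for every t <= 10: the floor at 0 (the 'and X > 0' condition) never binds. Hence X_10 = X_0 + Σ_{t<10} Y_t with i.i.d. increments Y_t = y(d_t) ∈ {+1, −1, 0}.
Outcome values over d=0..5: [1, 1, 1, 1, 1, -1]
Σy = 4, Σy² = 6, M = 6
μ = 4/6 = 2/3,  σ² = 6/6 − (2/3)² = 5/9
E[X_10] = 16 + 10·(2/3) = 68/3

68/3


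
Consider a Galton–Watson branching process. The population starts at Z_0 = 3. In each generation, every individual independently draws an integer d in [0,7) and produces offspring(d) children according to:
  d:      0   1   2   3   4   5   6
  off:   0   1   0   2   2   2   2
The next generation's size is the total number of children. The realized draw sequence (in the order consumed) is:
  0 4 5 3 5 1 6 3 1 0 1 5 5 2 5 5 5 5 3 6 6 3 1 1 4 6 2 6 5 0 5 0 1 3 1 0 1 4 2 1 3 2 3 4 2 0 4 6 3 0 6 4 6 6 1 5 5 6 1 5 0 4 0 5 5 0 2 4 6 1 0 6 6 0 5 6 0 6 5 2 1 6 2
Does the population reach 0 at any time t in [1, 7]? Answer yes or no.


no

gen 0: Z_0=3, draws=[0, 4, 5], offspring=[0, 2, 2], Z_1=4
gen 1: Z_1=4, draws=[3, 5, 1, 6], offspring=[2, 2, 1, 2], Z_2=7
gen 2: Z_2=7, draws=[3, 1, 0, 1, 5, 5, 2], offspring=[2, 1, 0, 1, 2, 2, 0], Z_3=8
gen 3: Z_3=8, draws=[5, 5, 5, 5, 3, 6, 6, 3], offspring=[2, 2, 2, 2, 2, 2, 2, 2], Z_4=16
gen 4: Z_4=16, draws=[1, 1, 4, 6, 2, 6, 5, 0, 5, 0, 1, 3, 1, 0, 1, 4], offspring=[1, 1, 2, 2, 0, 2, 2, 0, 2, 0, 1, 2, 1, 0, 1, 2], Z_5=19
gen 5: Z_5=19, draws=[2, 1, 3, 2, 3, 4, 2, 0, 4, 6, 3, 0, 6, 4, 6, 6, 1, 5, 5], offspring=[0, 1, 2, 0, 2, 2, 0, 0, 2, 2, 2, 0, 2, 2, 2, 2, 1, 2, 2], Z_6=26
gen 6: Z_6=26, draws=[6, 1, 5, 0, 4, 0, 5, 5, 0, 2, 4, 6, 1, 0, 6, 6, 0, 5, 6, 0, 6, 5, 2, 1, 6, 2], offspring=[2, 1, 2, 0, 2, 0, 2, 2, 0, 0, 2, 2, 1, 0, 2, 2, 0, 2, 2, 0, 2, 2, 0, 1, 2, 0], Z_7=31


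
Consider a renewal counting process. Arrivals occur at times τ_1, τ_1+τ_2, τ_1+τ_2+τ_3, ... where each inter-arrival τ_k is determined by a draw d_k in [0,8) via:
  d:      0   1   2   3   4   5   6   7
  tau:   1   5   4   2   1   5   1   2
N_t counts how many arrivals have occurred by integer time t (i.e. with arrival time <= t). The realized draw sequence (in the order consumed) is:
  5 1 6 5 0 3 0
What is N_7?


draw d_1=5: τ_1=5, arrival time A_1=5
draw d_2=1: τ_2=5, arrival time A_2=10
draw d_3=6: τ_3=1, arrival time A_3=11
draw d_4=5: τ_4=5, arrival time A_4=16
draw d_5=0: τ_5=1, arrival time A_5=17
draw d_6=3: τ_6=2, arrival time A_6=19
draw d_7=0: τ_7=1, arrival time A_7=20
N_t over t=0..7: 0:0 1:0 2:0 3:0 4:0 5:1 6:1 7:1

1


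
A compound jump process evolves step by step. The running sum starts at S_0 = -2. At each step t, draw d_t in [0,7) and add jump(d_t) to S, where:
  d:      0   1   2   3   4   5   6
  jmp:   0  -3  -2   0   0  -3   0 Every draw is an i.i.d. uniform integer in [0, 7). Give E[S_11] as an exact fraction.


-102/7

Outcome values over d=0..6: [0, -3, -2, 0, 0, -3, 0]
Σy = -8, Σy² = 22, M = 7
μ = -8/7 = -8/7,  σ² = 22/7 − (-8/7)² = 90/49
E[S_11] = -2 + 11·(-8/7) = -102/7


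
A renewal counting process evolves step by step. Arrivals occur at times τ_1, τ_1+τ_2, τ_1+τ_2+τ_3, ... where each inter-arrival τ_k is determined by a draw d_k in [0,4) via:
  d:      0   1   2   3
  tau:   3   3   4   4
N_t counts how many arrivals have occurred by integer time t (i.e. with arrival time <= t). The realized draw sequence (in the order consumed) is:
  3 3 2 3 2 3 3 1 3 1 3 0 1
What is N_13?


draw d_1=3: τ_1=4, arrival time A_1=4
draw d_2=3: τ_2=4, arrival time A_2=8
draw d_3=2: τ_3=4, arrival time A_3=12
draw d_4=3: τ_4=4, arrival time A_4=16
draw d_5=2: τ_5=4, arrival time A_5=20
draw d_6=3: τ_6=4, arrival time A_6=24
draw d_7=3: τ_7=4, arrival time A_7=28
draw d_8=1: τ_8=3, arrival time A_8=31
draw d_9=3: τ_9=4, arrival time A_9=35
draw d_10=1: τ_10=3, arrival time A_10=38
draw d_11=3: τ_11=4, arrival time A_11=42
draw d_12=0: τ_12=3, arrival time A_12=45
draw d_13=1: τ_13=3, arrival time A_13=48
N_t over t=0..13: 0:0 1:0 2:0 3:0 4:1 5:1 6:1 7:1 8:2 9:2 10:2 11:2 12:3 13:3

3


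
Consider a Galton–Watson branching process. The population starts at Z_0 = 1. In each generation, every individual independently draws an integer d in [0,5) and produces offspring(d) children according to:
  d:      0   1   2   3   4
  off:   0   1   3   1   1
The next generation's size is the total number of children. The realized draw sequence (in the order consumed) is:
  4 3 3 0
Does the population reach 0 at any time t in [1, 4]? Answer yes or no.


yes

gen 0: Z_0=1, draws=[4], offspring=[1], Z_1=1
gen 1: Z_1=1, draws=[3], offspring=[1], Z_2=1
gen 2: Z_2=1, draws=[3], offspring=[1], Z_3=1
gen 3: Z_3=1, draws=[0], offspring=[0], Z_4=0


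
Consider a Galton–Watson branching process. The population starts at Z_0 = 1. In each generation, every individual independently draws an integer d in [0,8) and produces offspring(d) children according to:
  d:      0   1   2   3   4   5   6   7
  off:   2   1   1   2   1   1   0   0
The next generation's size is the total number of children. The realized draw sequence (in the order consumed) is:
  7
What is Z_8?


gen 0: Z_0=1, draws=[7], offspring=[0], Z_1=0
gen 1: Z_1=0, draws=[], offspring=[], Z_2=0
gen 2: Z_2=0, draws=[], offspring=[], Z_3=0
gen 3: Z_3=0, draws=[], offspring=[], Z_4=0
gen 4: Z_4=0, draws=[], offspring=[], Z_5=0
gen 5: Z_5=0, draws=[], offspring=[], Z_6=0
gen 6: Z_6=0, draws=[], offspring=[], Z_7=0
gen 7: Z_7=0, draws=[], offspring=[], Z_8=0

0


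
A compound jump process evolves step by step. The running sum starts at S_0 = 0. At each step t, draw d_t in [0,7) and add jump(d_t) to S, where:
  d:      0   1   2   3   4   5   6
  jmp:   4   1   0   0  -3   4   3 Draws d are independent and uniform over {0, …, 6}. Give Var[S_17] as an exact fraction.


4692/49

Outcome values over d=0..6: [4, 1, 0, 0, -3, 4, 3]
Σy = 9, Σy² = 51, M = 7
μ = 9/7 = 9/7,  σ² = 51/7 − (9/7)² = 276/49
Independent increments: Var[S_17] = 17·σ² = 17·(276/49) = 4692/49


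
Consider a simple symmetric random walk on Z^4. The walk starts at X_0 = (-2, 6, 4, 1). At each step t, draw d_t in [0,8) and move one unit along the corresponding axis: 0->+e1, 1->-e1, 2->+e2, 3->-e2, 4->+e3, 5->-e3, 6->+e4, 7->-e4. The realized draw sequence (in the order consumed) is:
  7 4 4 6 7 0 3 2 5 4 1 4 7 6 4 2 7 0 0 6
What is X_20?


t=0: X=(-2, 6, 4, 1), d=7 → -e4, X_1=(-2, 6, 4, 0)
t=1: X=(-2, 6, 4, 0), d=4 → +e3, X_2=(-2, 6, 5, 0)
t=2: X=(-2, 6, 5, 0), d=4 → +e3, X_3=(-2, 6, 6, 0)
t=3: X=(-2, 6, 6, 0), d=6 → +e4, X_4=(-2, 6, 6, 1)
t=4: X=(-2, 6, 6, 1), d=7 → -e4, X_5=(-2, 6, 6, 0)
t=5: X=(-2, 6, 6, 0), d=0 → +e1, X_6=(-1, 6, 6, 0)
t=6: X=(-1, 6, 6, 0), d=3 → -e2, X_7=(-1, 5, 6, 0)
t=7: X=(-1, 5, 6, 0), d=2 → +e2, X_8=(-1, 6, 6, 0)
t=8: X=(-1, 6, 6, 0), d=5 → -e3, X_9=(-1, 6, 5, 0)
t=9: X=(-1, 6, 5, 0), d=4 → +e3, X_10=(-1, 6, 6, 0)
t=10: X=(-1, 6, 6, 0), d=1 → -e1, X_11=(-2, 6, 6, 0)
t=11: X=(-2, 6, 6, 0), d=4 → +e3, X_12=(-2, 6, 7, 0)
t=12: X=(-2, 6, 7, 0), d=7 → -e4, X_13=(-2, 6, 7, -1)
t=13: X=(-2, 6, 7, -1), d=6 → +e4, X_14=(-2, 6, 7, 0)
t=14: X=(-2, 6, 7, 0), d=4 → +e3, X_15=(-2, 6, 8, 0)
t=15: X=(-2, 6, 8, 0), d=2 → +e2, X_16=(-2, 7, 8, 0)
t=16: X=(-2, 7, 8, 0), d=7 → -e4, X_17=(-2, 7, 8, -1)
t=17: X=(-2, 7, 8, -1), d=0 → +e1, X_18=(-1, 7, 8, -1)
t=18: X=(-1, 7, 8, -1), d=0 → +e1, X_19=(0, 7, 8, -1)
t=19: X=(0, 7, 8, -1), d=6 → +e4, X_20=(0, 7, 8, 0)

(0, 7, 8, 0)


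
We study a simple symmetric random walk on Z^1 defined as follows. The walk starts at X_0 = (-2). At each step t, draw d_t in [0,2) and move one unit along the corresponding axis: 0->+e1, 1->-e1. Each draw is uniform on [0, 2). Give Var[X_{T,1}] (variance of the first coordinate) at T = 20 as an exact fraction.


Outcome values over d=0..1: [1, -1]
Σy = 0, Σy² = 2, M = 2
μ = 0/2 = 0,  σ² = 2/2 − (0)² = 1
Independent increments: Var[X_20] = 20·σ² = 20·(1) = 20

20


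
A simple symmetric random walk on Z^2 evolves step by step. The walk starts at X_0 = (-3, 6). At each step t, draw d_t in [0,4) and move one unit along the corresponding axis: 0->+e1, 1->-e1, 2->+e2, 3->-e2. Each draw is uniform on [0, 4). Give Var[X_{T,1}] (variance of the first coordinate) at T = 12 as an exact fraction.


6

Outcome values over d=0..3: [1, -1, 0, 0]
Σy = 0, Σy² = 2, M = 4
μ = 0/4 = 0,  σ² = 2/4 − (0)² = 1/2
Independent increments: Var[X_12] = 12·σ² = 12·(1/2) = 6


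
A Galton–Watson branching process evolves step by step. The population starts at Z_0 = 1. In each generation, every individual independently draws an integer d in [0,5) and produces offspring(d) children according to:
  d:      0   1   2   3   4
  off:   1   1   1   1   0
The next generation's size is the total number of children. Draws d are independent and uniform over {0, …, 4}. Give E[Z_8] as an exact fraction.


65536/390625

Outcome values over d=0..4: [1, 1, 1, 1, 0]
Σy = 4, Σy² = 4, M = 5
μ = 4/5 = 4/5,  σ² = 4/5 − (4/5)² = 4/25
E[Z_0] = 1
E[Z_1] = 4/5·E[Z_0] = 4/5
E[Z_2] = 4/5·E[Z_1] = 16/25
E[Z_3] = 4/5·E[Z_2] = 64/125
E[Z_4] = 4/5·E[Z_3] = 256/625
E[Z_5] = 4/5·E[Z_4] = 1024/3125
E[Z_6] = 4/5·E[Z_5] = 4096/15625
E[Z_7] = 4/5·E[Z_6] = 16384/78125
E[Z_8] = 4/5·E[Z_7] = 65536/390625


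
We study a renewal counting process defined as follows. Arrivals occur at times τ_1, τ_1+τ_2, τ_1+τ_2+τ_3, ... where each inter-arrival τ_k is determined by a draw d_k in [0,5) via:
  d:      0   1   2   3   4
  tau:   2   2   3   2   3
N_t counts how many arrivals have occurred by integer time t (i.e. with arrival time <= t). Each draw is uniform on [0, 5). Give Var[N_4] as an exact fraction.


144/625

Inter-arrival values over d=0..4: [2, 2, 3, 2, 3]
Each d has probability 1/5, so the pmf of τ is: f(2) = 3/5, f(3) = 2/5
Let p_n(j) = P(N_n = j), with p_0 = [1]. Condition on τ_1: p_n(0) = P(τ > n), and for j >= 1, p_n(j) = Σ_{k<=n} f(k)·p_{n−k}(j−1)
p_1 = [1]  (j = 0)
p_2 = [2/5, 3/5]  (j = 0..1)
p_3 = [0, 1]  (j = 0..1)
p_4 = [0, 16/25, 9/25]  (j = 0..2)
E[N_4] = Σ j·p_4(j) = 34/25;  E[N_4²] = Σ j²·p_4(j) = 52/25
Var[N_4] = 52/25 − (34/25)² = 144/625


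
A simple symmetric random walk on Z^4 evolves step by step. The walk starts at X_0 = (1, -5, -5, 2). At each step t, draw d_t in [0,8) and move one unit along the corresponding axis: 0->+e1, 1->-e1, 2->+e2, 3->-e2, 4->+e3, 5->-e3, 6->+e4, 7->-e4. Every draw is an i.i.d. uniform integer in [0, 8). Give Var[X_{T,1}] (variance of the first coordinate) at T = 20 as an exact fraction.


Outcome values over d=0..7: [1, -1, 0, 0, 0, 0, 0, 0]
Σy = 0, Σy² = 2, M = 8
μ = 0/8 = 0,  σ² = 2/8 − (0)² = 1/4
Independent increments: Var[X_20] = 20·σ² = 20·(1/4) = 5

5


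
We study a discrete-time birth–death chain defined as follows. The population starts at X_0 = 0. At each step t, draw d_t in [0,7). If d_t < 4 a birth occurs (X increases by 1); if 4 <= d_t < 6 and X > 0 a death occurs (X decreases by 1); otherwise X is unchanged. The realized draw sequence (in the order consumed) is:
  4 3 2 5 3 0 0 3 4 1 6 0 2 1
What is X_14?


t=0: X=0, d=4 → hold, X_1=0
t=1: X=0, d=3 → birth, X_2=1
t=2: X=1, d=2 → birth, X_3=2
t=3: X=2, d=5 → death, X_4=1
t=4: X=1, d=3 → birth, X_5=2
t=5: X=2, d=0 → birth, X_6=3
t=6: X=3, d=0 → birth, X_7=4
t=7: X=4, d=3 → birth, X_8=5
t=8: X=5, d=4 → death, X_9=4
t=9: X=4, d=1 → birth, X_10=5
t=10: X=5, d=6 → hold, X_11=5
t=11: X=5, d=0 → birth, X_12=6
t=12: X=6, d=2 → birth, X_13=7
t=13: X=7, d=1 → birth, X_14=8

8


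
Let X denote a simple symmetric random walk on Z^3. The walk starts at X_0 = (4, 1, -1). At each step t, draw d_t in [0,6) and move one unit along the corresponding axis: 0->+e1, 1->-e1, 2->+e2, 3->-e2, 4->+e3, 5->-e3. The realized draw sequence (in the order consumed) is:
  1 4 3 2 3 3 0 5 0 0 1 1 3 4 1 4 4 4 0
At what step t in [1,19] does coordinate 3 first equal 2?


t=0: X=(4, 1, -1), d=1 → -e1, X_1=(3, 1, -1)
t=1: X=(3, 1, -1), d=4 → +e3, X_2=(3, 1, 0)
t=2: X=(3, 1, 0), d=3 → -e2, X_3=(3, 0, 0)
t=3: X=(3, 0, 0), d=2 → +e2, X_4=(3, 1, 0)
t=4: X=(3, 1, 0), d=3 → -e2, X_5=(3, 0, 0)
t=5: X=(3, 0, 0), d=3 → -e2, X_6=(3, -1, 0)
t=6: X=(3, -1, 0), d=0 → +e1, X_7=(4, -1, 0)
t=7: X=(4, -1, 0), d=5 → -e3, X_8=(4, -1, -1)
t=8: X=(4, -1, -1), d=0 → +e1, X_9=(5, -1, -1)
t=9: X=(5, -1, -1), d=0 → +e1, X_10=(6, -1, -1)
t=10: X=(6, -1, -1), d=1 → -e1, X_11=(5, -1, -1)
t=11: X=(5, -1, -1), d=1 → -e1, X_12=(4, -1, -1)
t=12: X=(4, -1, -1), d=3 → -e2, X_13=(4, -2, -1)
t=13: X=(4, -2, -1), d=4 → +e3, X_14=(4, -2, 0)
t=14: X=(4, -2, 0), d=1 → -e1, X_15=(3, -2, 0)
t=15: X=(3, -2, 0), d=4 → +e3, X_16=(3, -2, 1)
t=16: X=(3, -2, 1), d=4 → +e3, X_17=(3, -2, 2)
t=17: X=(3, -2, 2), d=4 → +e3, X_18=(3, -2, 3)
t=18: X=(3, -2, 3), d=0 → +e1, X_19=(4, -2, 3)

17


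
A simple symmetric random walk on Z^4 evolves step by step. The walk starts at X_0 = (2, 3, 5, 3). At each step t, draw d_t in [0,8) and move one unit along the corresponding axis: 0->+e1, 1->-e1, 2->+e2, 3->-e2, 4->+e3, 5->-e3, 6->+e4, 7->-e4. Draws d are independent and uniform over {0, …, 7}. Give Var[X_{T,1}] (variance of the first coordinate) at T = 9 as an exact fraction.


Outcome values over d=0..7: [1, -1, 0, 0, 0, 0, 0, 0]
Σy = 0, Σy² = 2, M = 8
μ = 0/8 = 0,  σ² = 2/8 − (0)² = 1/4
Independent increments: Var[X_9] = 9·σ² = 9·(1/4) = 9/4

9/4


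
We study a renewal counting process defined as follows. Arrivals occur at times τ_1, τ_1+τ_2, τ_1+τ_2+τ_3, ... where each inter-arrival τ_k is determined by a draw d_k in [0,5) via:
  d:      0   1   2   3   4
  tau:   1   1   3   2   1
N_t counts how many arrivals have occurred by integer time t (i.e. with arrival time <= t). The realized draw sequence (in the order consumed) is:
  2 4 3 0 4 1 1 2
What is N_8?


5

draw d_1=2: τ_1=3, arrival time A_1=3
draw d_2=4: τ_2=1, arrival time A_2=4
draw d_3=3: τ_3=2, arrival time A_3=6
draw d_4=0: τ_4=1, arrival time A_4=7
draw d_5=4: τ_5=1, arrival time A_5=8
draw d_6=1: τ_6=1, arrival time A_6=9
draw d_7=1: τ_7=1, arrival time A_7=10
draw d_8=2: τ_8=3, arrival time A_8=13
N_t over t=0..8: 0:0 1:0 2:0 3:1 4:2 5:2 6:3 7:4 8:5


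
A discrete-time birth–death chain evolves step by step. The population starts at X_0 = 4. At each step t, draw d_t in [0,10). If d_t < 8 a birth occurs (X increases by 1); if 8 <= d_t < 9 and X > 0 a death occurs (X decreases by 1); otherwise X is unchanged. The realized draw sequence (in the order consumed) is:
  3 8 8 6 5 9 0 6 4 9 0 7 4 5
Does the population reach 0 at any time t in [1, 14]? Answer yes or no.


t=0: X=4, d=3 → birth, X_1=5
t=1: X=5, d=8 → death, X_2=4
t=2: X=4, d=8 → death, X_3=3
t=3: X=3, d=6 → birth, X_4=4
t=4: X=4, d=5 → birth, X_5=5
t=5: X=5, d=9 → hold, X_6=5
t=6: X=5, d=0 → birth, X_7=6
t=7: X=6, d=6 → birth, X_8=7
t=8: X=7, d=4 → birth, X_9=8
t=9: X=8, d=9 → hold, X_10=8
t=10: X=8, d=0 → birth, X_11=9
t=11: X=9, d=7 → birth, X_12=10
t=12: X=10, d=4 → birth, X_13=11
t=13: X=11, d=5 → birth, X_14=12

no


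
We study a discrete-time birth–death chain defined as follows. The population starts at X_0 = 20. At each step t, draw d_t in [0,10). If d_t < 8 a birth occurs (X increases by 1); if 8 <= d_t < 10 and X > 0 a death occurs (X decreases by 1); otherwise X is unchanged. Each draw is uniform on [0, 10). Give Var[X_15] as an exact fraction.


X can drop by at most 1 per step and X_0 = 20 > T = 15, so X_t >= 20 − t >= 5 > 0 for every t <= 15: the floor at 0 (the 'and X > 0' condition) never binds. Hence X_15 = X_0 + Σ_{t<15} Y_t with i.i.d. increments Y_t = y(d_t) ∈ {+1, −1, 0}.
Outcome values over d=0..9: [1, 1, 1, 1, 1, 1, 1, 1, -1, -1]
Σy = 6, Σy² = 10, M = 10
μ = 6/10 = 3/5,  σ² = 10/10 − (3/5)² = 16/25
Independent increments: Var[X_15] = 15·σ² = 15·(16/25) = 48/5

48/5


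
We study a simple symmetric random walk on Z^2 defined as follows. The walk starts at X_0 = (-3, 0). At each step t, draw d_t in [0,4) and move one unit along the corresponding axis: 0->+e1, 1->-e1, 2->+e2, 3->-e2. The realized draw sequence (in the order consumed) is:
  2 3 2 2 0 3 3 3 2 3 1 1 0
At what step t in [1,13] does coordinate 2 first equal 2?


4

t=0: X=(-3, 0), d=2 → +e2, X_1=(-3, 1)
t=1: X=(-3, 1), d=3 → -e2, X_2=(-3, 0)
t=2: X=(-3, 0), d=2 → +e2, X_3=(-3, 1)
t=3: X=(-3, 1), d=2 → +e2, X_4=(-3, 2)
t=4: X=(-3, 2), d=0 → +e1, X_5=(-2, 2)
t=5: X=(-2, 2), d=3 → -e2, X_6=(-2, 1)
t=6: X=(-2, 1), d=3 → -e2, X_7=(-2, 0)
t=7: X=(-2, 0), d=3 → -e2, X_8=(-2, -1)
t=8: X=(-2, -1), d=2 → +e2, X_9=(-2, 0)
t=9: X=(-2, 0), d=3 → -e2, X_10=(-2, -1)
t=10: X=(-2, -1), d=1 → -e1, X_11=(-3, -1)
t=11: X=(-3, -1), d=1 → -e1, X_12=(-4, -1)
t=12: X=(-4, -1), d=0 → +e1, X_13=(-3, -1)


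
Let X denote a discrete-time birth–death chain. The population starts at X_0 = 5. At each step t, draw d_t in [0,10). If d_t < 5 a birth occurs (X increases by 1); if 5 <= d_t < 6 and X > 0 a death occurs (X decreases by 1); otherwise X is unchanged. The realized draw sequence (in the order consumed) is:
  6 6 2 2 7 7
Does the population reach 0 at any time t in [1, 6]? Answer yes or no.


t=0: X=5, d=6 → hold, X_1=5
t=1: X=5, d=6 → hold, X_2=5
t=2: X=5, d=2 → birth, X_3=6
t=3: X=6, d=2 → birth, X_4=7
t=4: X=7, d=7 → hold, X_5=7
t=5: X=7, d=7 → hold, X_6=7

no


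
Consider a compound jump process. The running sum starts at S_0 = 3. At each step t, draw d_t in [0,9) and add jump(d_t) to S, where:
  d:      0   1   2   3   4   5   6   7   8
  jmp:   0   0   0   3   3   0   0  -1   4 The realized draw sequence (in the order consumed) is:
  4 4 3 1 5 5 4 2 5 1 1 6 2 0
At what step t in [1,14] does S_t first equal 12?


t=0: S=3, d=4, jump=3, S_1=6
t=1: S=6, d=4, jump=3, S_2=9
t=2: S=9, d=3, jump=3, S_3=12
t=3: S=12, d=1, jump=0, S_4=12
t=4: S=12, d=5, jump=0, S_5=12
t=5: S=12, d=5, jump=0, S_6=12
t=6: S=12, d=4, jump=3, S_7=15
t=7: S=15, d=2, jump=0, S_8=15
t=8: S=15, d=5, jump=0, S_9=15
t=9: S=15, d=1, jump=0, S_10=15
t=10: S=15, d=1, jump=0, S_11=15
t=11: S=15, d=6, jump=0, S_12=15
t=12: S=15, d=2, jump=0, S_13=15
t=13: S=15, d=0, jump=0, S_14=15

3


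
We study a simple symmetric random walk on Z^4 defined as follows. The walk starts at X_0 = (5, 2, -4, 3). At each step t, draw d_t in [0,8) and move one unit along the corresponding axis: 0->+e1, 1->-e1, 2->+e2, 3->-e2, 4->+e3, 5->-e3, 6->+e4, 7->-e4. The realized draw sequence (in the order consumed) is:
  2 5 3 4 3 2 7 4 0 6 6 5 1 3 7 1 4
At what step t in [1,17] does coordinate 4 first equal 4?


11

t=0: X=(5, 2, -4, 3), d=2 → +e2, X_1=(5, 3, -4, 3)
t=1: X=(5, 3, -4, 3), d=5 → -e3, X_2=(5, 3, -5, 3)
t=2: X=(5, 3, -5, 3), d=3 → -e2, X_3=(5, 2, -5, 3)
t=3: X=(5, 2, -5, 3), d=4 → +e3, X_4=(5, 2, -4, 3)
t=4: X=(5, 2, -4, 3), d=3 → -e2, X_5=(5, 1, -4, 3)
t=5: X=(5, 1, -4, 3), d=2 → +e2, X_6=(5, 2, -4, 3)
t=6: X=(5, 2, -4, 3), d=7 → -e4, X_7=(5, 2, -4, 2)
t=7: X=(5, 2, -4, 2), d=4 → +e3, X_8=(5, 2, -3, 2)
t=8: X=(5, 2, -3, 2), d=0 → +e1, X_9=(6, 2, -3, 2)
t=9: X=(6, 2, -3, 2), d=6 → +e4, X_10=(6, 2, -3, 3)
t=10: X=(6, 2, -3, 3), d=6 → +e4, X_11=(6, 2, -3, 4)
t=11: X=(6, 2, -3, 4), d=5 → -e3, X_12=(6, 2, -4, 4)
t=12: X=(6, 2, -4, 4), d=1 → -e1, X_13=(5, 2, -4, 4)
t=13: X=(5, 2, -4, 4), d=3 → -e2, X_14=(5, 1, -4, 4)
t=14: X=(5, 1, -4, 4), d=7 → -e4, X_15=(5, 1, -4, 3)
t=15: X=(5, 1, -4, 3), d=1 → -e1, X_16=(4, 1, -4, 3)
t=16: X=(4, 1, -4, 3), d=4 → +e3, X_17=(4, 1, -3, 3)


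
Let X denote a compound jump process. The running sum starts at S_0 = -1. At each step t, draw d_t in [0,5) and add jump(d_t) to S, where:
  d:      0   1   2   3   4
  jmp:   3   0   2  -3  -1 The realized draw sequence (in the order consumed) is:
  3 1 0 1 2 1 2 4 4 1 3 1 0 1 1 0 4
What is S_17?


t=0: S=-1, d=3, jump=-3, S_1=-4
t=1: S=-4, d=1, jump=0, S_2=-4
t=2: S=-4, d=0, jump=3, S_3=-1
t=3: S=-1, d=1, jump=0, S_4=-1
t=4: S=-1, d=2, jump=2, S_5=1
t=5: S=1, d=1, jump=0, S_6=1
t=6: S=1, d=2, jump=2, S_7=3
t=7: S=3, d=4, jump=-1, S_8=2
t=8: S=2, d=4, jump=-1, S_9=1
t=9: S=1, d=1, jump=0, S_10=1
t=10: S=1, d=3, jump=-3, S_11=-2
t=11: S=-2, d=1, jump=0, S_12=-2
t=12: S=-2, d=0, jump=3, S_13=1
t=13: S=1, d=1, jump=0, S_14=1
t=14: S=1, d=1, jump=0, S_15=1
t=15: S=1, d=0, jump=3, S_16=4
t=16: S=4, d=4, jump=-1, S_17=3

3


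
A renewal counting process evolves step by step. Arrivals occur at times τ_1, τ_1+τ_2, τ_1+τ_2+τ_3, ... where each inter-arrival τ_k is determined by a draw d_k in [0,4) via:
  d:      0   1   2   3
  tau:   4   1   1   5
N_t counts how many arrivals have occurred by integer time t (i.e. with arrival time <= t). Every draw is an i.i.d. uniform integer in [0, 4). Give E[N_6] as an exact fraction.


Inter-arrival values over d=0..3: [4, 1, 1, 5]
Each d has probability 1/4, so the pmf of τ is: f(1) = 1/2, f(4) = 1/4, f(5) = 1/4
Renewal equation for m(n) = E[N_n]: condition on τ_1 = k (if k <= n, one arrival plus a fresh copy on the remaining n−k steps): m(n) = F(n) + Σ_{k<=n} f(k)·m(n−k), where F(n) = P(τ <= n) and m(0) = 0
m(1) = F(1) = 1/2
m(2) = F(2) + f(1)·m(1) = 1/2 + 1/2·1/2 = 3/4
m(3) = F(3) + f(1)·m(2) = 1/2 + 1/2·3/4 = 7/8
m(4) = F(4) + f(1)·m(3) = 3/4 + 1/2·7/8 = 19/16
m(5) = F(5) + f(1)·m(4) + f(4)·m(1) = 1 + 1/2·19/16 + 1/4·1/2 = 55/32
m(6) = F(6) + f(1)·m(5) + f(4)·m(2) + f(5)·m(1) = 1 + 1/2·55/32 + 1/4·3/4 + 1/4·1/2 = 139/64
E[N_6] = m(6) = 139/64

139/64


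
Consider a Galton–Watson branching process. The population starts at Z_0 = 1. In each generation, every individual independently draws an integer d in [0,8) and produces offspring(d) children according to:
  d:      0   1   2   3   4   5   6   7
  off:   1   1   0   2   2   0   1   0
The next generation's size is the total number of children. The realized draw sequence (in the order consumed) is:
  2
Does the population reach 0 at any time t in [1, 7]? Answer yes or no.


gen 0: Z_0=1, draws=[2], offspring=[0], Z_1=0
gen 1: Z_1=0, draws=[], offspring=[], Z_2=0
gen 2: Z_2=0, draws=[], offspring=[], Z_3=0
gen 3: Z_3=0, draws=[], offspring=[], Z_4=0
gen 4: Z_4=0, draws=[], offspring=[], Z_5=0
gen 5: Z_5=0, draws=[], offspring=[], Z_6=0
gen 6: Z_6=0, draws=[], offspring=[], Z_7=0

yes


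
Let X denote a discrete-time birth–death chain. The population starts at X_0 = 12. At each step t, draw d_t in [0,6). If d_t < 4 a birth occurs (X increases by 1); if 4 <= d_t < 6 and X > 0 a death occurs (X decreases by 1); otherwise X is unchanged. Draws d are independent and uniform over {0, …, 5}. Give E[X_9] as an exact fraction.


X can drop by at most 1 per step and X_0 = 12 > T = 9, so X_t >= 12 − t >= 3 > 0 for every t <= 9: the floor at 0 (the 'and X > 0' condition) never binds. Hence X_9 = X_0 + Σ_{t<9} Y_t with i.i.d. increments Y_t = y(d_t) ∈ {+1, −1, 0}.
Outcome values over d=0..5: [1, 1, 1, 1, -1, -1]
Σy = 2, Σy² = 6, M = 6
μ = 2/6 = 1/3,  σ² = 6/6 − (1/3)² = 8/9
E[X_9] = 12 + 9·(1/3) = 15

15


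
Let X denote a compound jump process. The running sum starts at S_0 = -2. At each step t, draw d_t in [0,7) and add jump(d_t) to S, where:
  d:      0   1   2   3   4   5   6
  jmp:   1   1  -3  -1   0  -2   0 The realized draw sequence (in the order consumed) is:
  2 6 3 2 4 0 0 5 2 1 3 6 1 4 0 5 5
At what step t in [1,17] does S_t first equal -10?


15

t=0: S=-2, d=2, jump=-3, S_1=-5
t=1: S=-5, d=6, jump=0, S_2=-5
t=2: S=-5, d=3, jump=-1, S_3=-6
t=3: S=-6, d=2, jump=-3, S_4=-9
t=4: S=-9, d=4, jump=0, S_5=-9
t=5: S=-9, d=0, jump=1, S_6=-8
t=6: S=-8, d=0, jump=1, S_7=-7
t=7: S=-7, d=5, jump=-2, S_8=-9
t=8: S=-9, d=2, jump=-3, S_9=-12
t=9: S=-12, d=1, jump=1, S_10=-11
t=10: S=-11, d=3, jump=-1, S_11=-12
t=11: S=-12, d=6, jump=0, S_12=-12
t=12: S=-12, d=1, jump=1, S_13=-11
t=13: S=-11, d=4, jump=0, S_14=-11
t=14: S=-11, d=0, jump=1, S_15=-10
t=15: S=-10, d=5, jump=-2, S_16=-12
t=16: S=-12, d=5, jump=-2, S_17=-14


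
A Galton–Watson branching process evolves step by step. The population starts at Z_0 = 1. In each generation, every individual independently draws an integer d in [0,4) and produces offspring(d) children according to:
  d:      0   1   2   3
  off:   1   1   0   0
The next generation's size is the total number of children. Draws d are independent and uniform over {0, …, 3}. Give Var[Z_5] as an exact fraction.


31/1024

Outcome values over d=0..3: [1, 1, 0, 0]
Σy = 2, Σy² = 2, M = 4
μ = 2/4 = 1/2,  σ² = 2/4 − (1/2)² = 1/4
V_0 = 0, E_0 = 1
V_1 = 1/4·E_0 + (1/2)²·V_0 = 1/4;  E_1 = 1/2
V_2 = 1/4·E_1 + (1/2)²·V_1 = 3/16;  E_2 = 1/4
V_3 = 1/4·E_2 + (1/2)²·V_2 = 7/64;  E_3 = 1/8
V_4 = 1/4·E_3 + (1/2)²·V_3 = 15/256;  E_4 = 1/16
V_5 = 1/4·E_4 + (1/2)²·V_4 = 31/1024;  E_5 = 1/32


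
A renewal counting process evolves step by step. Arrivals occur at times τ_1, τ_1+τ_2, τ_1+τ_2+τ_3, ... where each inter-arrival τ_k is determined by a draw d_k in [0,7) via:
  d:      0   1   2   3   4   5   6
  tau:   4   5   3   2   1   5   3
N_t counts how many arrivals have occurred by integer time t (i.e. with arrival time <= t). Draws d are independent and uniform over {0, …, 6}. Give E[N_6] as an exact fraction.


Inter-arrival values over d=0..6: [4, 5, 3, 2, 1, 5, 3]
Each d has probability 1/7, so the pmf of τ is: f(1) = 1/7, f(2) = 1/7, f(3) = 2/7, f(4) = 1/7, f(5) = 2/7
Renewal equation for m(n) = E[N_n]: condition on τ_1 = k (if k <= n, one arrival plus a fresh copy on the remaining n−k steps): m(n) = F(n) + Σ_{k<=n} f(k)·m(n−k), where F(n) = P(τ <= n) and m(0) = 0
m(1) = F(1) = 1/7
m(2) = F(2) + f(1)·m(1) = 2/7 + 1/7·1/7 = 15/49
m(3) = F(3) + f(1)·m(2) + f(2)·m(1) = 4/7 + 1/7·15/49 + 1/7·1/7 = 218/343
m(4) = F(4) + f(1)·m(3) + f(2)·m(2) + f(3)·m(1) = 5/7 + 1/7·218/343 + 1/7·15/49 + 2/7·1/7 = 2136/2401
m(5) = F(5) + f(1)·m(4) + f(2)·m(3) + f(3)·m(2) + f(4)·m(1) = 1 + 1/7·2136/2401 + 1/7·218/343 + 2/7·15/49 + 1/7·1/7 = 22282/16807
m(6) = F(6) + f(1)·m(5) + f(2)·m(4) + f(3)·m(3) + f(4)·m(2) + f(5)·m(1) = 1 + 1/7·22282/16807 + 1/7·2136/2401 + 2/7·218/343 + 1/7·15/49 + 2/7·1/7 = 186194/117649
E[N_6] = m(6) = 186194/117649

186194/117649


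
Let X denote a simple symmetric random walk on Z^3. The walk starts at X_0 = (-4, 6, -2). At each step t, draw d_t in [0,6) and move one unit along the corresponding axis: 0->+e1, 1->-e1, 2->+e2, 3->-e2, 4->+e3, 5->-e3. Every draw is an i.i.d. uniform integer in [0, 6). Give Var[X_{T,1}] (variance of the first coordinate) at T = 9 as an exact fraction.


3

Outcome values over d=0..5: [1, -1, 0, 0, 0, 0]
Σy = 0, Σy² = 2, M = 6
μ = 0/6 = 0,  σ² = 2/6 − (0)² = 1/3
Independent increments: Var[X_9] = 9·σ² = 9·(1/3) = 3


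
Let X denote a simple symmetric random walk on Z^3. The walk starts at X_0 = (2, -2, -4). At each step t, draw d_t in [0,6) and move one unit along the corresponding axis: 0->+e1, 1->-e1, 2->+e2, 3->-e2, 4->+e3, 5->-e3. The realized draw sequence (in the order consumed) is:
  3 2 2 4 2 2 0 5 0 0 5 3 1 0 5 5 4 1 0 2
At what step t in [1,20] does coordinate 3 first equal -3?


4

t=0: X=(2, -2, -4), d=3 → -e2, X_1=(2, -3, -4)
t=1: X=(2, -3, -4), d=2 → +e2, X_2=(2, -2, -4)
t=2: X=(2, -2, -4), d=2 → +e2, X_3=(2, -1, -4)
t=3: X=(2, -1, -4), d=4 → +e3, X_4=(2, -1, -3)
t=4: X=(2, -1, -3), d=2 → +e2, X_5=(2, 0, -3)
t=5: X=(2, 0, -3), d=2 → +e2, X_6=(2, 1, -3)
t=6: X=(2, 1, -3), d=0 → +e1, X_7=(3, 1, -3)
t=7: X=(3, 1, -3), d=5 → -e3, X_8=(3, 1, -4)
t=8: X=(3, 1, -4), d=0 → +e1, X_9=(4, 1, -4)
t=9: X=(4, 1, -4), d=0 → +e1, X_10=(5, 1, -4)
t=10: X=(5, 1, -4), d=5 → -e3, X_11=(5, 1, -5)
t=11: X=(5, 1, -5), d=3 → -e2, X_12=(5, 0, -5)
t=12: X=(5, 0, -5), d=1 → -e1, X_13=(4, 0, -5)
t=13: X=(4, 0, -5), d=0 → +e1, X_14=(5, 0, -5)
t=14: X=(5, 0, -5), d=5 → -e3, X_15=(5, 0, -6)
t=15: X=(5, 0, -6), d=5 → -e3, X_16=(5, 0, -7)
t=16: X=(5, 0, -7), d=4 → +e3, X_17=(5, 0, -6)
t=17: X=(5, 0, -6), d=1 → -e1, X_18=(4, 0, -6)
t=18: X=(4, 0, -6), d=0 → +e1, X_19=(5, 0, -6)
t=19: X=(5, 0, -6), d=2 → +e2, X_20=(5, 1, -6)


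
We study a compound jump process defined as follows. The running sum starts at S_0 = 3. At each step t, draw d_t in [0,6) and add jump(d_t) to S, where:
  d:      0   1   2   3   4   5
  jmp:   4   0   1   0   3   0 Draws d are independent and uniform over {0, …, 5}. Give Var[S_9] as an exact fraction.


23

Outcome values over d=0..5: [4, 0, 1, 0, 3, 0]
Σy = 8, Σy² = 26, M = 6
μ = 8/6 = 4/3,  σ² = 26/6 − (4/3)² = 23/9
Independent increments: Var[S_9] = 9·σ² = 9·(23/9) = 23


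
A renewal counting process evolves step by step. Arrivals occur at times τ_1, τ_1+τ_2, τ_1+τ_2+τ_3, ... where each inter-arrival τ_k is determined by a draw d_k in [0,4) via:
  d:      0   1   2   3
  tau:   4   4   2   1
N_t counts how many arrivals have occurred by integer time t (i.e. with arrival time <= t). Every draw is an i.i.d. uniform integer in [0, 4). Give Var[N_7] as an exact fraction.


Inter-arrival values over d=0..3: [4, 4, 2, 1]
Each d has probability 1/4, so the pmf of τ is: f(1) = 1/4, f(2) = 1/4, f(4) = 1/2
Let p_n(j) = P(N_n = j), with p_0 = [1]. Condition on τ_1: p_n(0) = P(τ > n), and for j >= 1, p_n(j) = Σ_{k<=n} f(k)·p_{n−k}(j−1)
p_1 = [3/4, 1/4]  (j = 0..1)
p_2 = [1/2, 7/16, 1/16]  (j = 0..2)
p_3 = [1/2, 5/16, 11/64, 1/64]  (j = 0..3)
p_4 = [0, 3/4, 3/16, 15/256, 1/256]  (j = 0..4)
p_5 = [0, 1/2, 25/64, 23/256, 19/1024, 1/1024]  (j = 0..5)
p_6 = [0, 1/4, 17/32, 45/256, 19/512, 23/4096, 1/4096]  (j = 0..6)
p_7 = [0, 1/4, 11/32, 81/256, 19/256, 57/4096, 27/16384, 1/16384]  (j = 0..7)
E[N_7] = Σ j·p_7(j) = 37085/16384;  E[N_7²] = Σ j²·p_7(j) = 99457/16384
Var[N_7] = 99457/16384 − (37085/16384)² = 254206263/268435456

254206263/268435456


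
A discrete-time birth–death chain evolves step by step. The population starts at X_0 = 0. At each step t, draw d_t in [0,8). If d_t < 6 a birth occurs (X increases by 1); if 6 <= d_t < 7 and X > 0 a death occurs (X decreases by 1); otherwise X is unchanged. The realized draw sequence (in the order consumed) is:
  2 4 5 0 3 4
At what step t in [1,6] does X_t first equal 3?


t=0: X=0, d=2 → birth, X_1=1
t=1: X=1, d=4 → birth, X_2=2
t=2: X=2, d=5 → birth, X_3=3
t=3: X=3, d=0 → birth, X_4=4
t=4: X=4, d=3 → birth, X_5=5
t=5: X=5, d=4 → birth, X_6=6

3


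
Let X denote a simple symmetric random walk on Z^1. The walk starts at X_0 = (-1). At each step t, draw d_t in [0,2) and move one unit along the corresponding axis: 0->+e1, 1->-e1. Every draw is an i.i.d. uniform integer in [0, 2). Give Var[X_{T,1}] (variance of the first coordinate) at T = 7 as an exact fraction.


7

Outcome values over d=0..1: [1, -1]
Σy = 0, Σy² = 2, M = 2
μ = 0/2 = 0,  σ² = 2/2 − (0)² = 1
Independent increments: Var[X_7] = 7·σ² = 7·(1) = 7


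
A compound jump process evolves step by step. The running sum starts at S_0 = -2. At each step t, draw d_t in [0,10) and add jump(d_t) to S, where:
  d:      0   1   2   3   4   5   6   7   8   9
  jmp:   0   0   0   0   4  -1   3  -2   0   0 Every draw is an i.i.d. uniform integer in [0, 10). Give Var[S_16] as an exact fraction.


Outcome values over d=0..9: [0, 0, 0, 0, 4, -1, 3, -2, 0, 0]
Σy = 4, Σy² = 30, M = 10
μ = 4/10 = 2/5,  σ² = 30/10 − (2/5)² = 71/25
Independent increments: Var[S_16] = 16·σ² = 16·(71/25) = 1136/25

1136/25


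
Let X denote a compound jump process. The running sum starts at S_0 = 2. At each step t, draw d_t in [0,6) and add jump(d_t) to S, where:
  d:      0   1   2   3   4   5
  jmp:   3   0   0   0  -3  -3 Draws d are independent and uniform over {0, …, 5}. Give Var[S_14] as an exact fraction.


Outcome values over d=0..5: [3, 0, 0, 0, -3, -3]
Σy = -3, Σy² = 27, M = 6
μ = -3/6 = -1/2,  σ² = 27/6 − (-1/2)² = 17/4
Independent increments: Var[S_14] = 14·σ² = 14·(17/4) = 119/2

119/2


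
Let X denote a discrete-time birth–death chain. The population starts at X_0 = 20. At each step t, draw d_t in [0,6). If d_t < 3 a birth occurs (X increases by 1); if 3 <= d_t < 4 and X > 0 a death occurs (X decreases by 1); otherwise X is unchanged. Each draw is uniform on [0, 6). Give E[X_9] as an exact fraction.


X can drop by at most 1 per step and X_0 = 20 > T = 9, so X_t >= 20 − t >= 11 > 0 for every t <= 9: the floor at 0 (the 'and X > 0' condition) never binds. Hence X_9 = X_0 + Σ_{t<9} Y_t with i.i.d. increments Y_t = y(d_t) ∈ {+1, −1, 0}.
Outcome values over d=0..5: [1, 1, 1, -1, 0, 0]
Σy = 2, Σy² = 4, M = 6
μ = 2/6 = 1/3,  σ² = 4/6 − (1/3)² = 5/9
E[X_9] = 20 + 9·(1/3) = 23

23


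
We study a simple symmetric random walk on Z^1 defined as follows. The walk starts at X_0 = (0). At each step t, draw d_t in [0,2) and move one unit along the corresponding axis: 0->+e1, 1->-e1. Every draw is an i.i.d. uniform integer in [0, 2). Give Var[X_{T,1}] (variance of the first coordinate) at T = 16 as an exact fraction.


16

Outcome values over d=0..1: [1, -1]
Σy = 0, Σy² = 2, M = 2
μ = 0/2 = 0,  σ² = 2/2 − (0)² = 1
Independent increments: Var[X_16] = 16·σ² = 16·(1) = 16


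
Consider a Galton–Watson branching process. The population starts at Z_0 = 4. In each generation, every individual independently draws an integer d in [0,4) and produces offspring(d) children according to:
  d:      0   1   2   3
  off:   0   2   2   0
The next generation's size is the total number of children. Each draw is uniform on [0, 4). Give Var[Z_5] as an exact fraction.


20

Outcome values over d=0..3: [0, 2, 2, 0]
Σy = 4, Σy² = 8, M = 4
μ = 4/4 = 1,  σ² = 8/4 − (1)² = 1
V_0 = 0, E_0 = 4
V_1 = 1·E_0 + (1)²·V_0 = 4;  E_1 = 4
V_2 = 1·E_1 + (1)²·V_1 = 8;  E_2 = 4
V_3 = 1·E_2 + (1)²·V_2 = 12;  E_3 = 4
V_4 = 1·E_3 + (1)²·V_3 = 16;  E_4 = 4
V_5 = 1·E_4 + (1)²·V_4 = 20;  E_5 = 4


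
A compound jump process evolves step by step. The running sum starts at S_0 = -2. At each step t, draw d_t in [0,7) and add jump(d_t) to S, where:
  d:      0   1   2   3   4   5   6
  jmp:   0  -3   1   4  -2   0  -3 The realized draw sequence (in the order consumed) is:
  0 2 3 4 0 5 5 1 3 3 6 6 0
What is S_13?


t=0: S=-2, d=0, jump=0, S_1=-2
t=1: S=-2, d=2, jump=1, S_2=-1
t=2: S=-1, d=3, jump=4, S_3=3
t=3: S=3, d=4, jump=-2, S_4=1
t=4: S=1, d=0, jump=0, S_5=1
t=5: S=1, d=5, jump=0, S_6=1
t=6: S=1, d=5, jump=0, S_7=1
t=7: S=1, d=1, jump=-3, S_8=-2
t=8: S=-2, d=3, jump=4, S_9=2
t=9: S=2, d=3, jump=4, S_10=6
t=10: S=6, d=6, jump=-3, S_11=3
t=11: S=3, d=6, jump=-3, S_12=0
t=12: S=0, d=0, jump=0, S_13=0

0


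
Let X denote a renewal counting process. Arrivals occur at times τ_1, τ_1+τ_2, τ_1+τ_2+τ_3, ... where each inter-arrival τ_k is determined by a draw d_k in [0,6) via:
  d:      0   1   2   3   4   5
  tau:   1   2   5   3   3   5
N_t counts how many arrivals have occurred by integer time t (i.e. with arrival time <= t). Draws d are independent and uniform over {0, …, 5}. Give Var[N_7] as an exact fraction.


Inter-arrival values over d=0..5: [1, 2, 5, 3, 3, 5]
Each d has probability 1/6, so the pmf of τ is: f(1) = 1/6, f(2) = 1/6, f(3) = 1/3, f(5) = 1/3
Let p_n(j) = P(N_n = j), with p_0 = [1]. Condition on τ_1: p_n(0) = P(τ > n), and for j >= 1, p_n(j) = Σ_{k<=n} f(k)·p_{n−k}(j−1)
p_1 = [5/6, 1/6]  (j = 0..1)
p_2 = [2/3, 11/36, 1/36]  (j = 0..2)
p_3 = [1/3, 7/12, 17/216, 1/216]  (j = 0..3)
p_4 = [1/3, 4/9, 11/54, 23/1296, 1/1296]  (j = 0..4)
p_5 = [0, 2/3, 59/216, 73/1296, 29/7776, 1/7776]  (j = 0..5)
p_6 = [0, 4/9, 47/108, 137/1296, 1/72, 35/46656, 1/46656]  (j = 0..6)
p_7 = [0, 1/3, 47/108, 253/1296, 8/243, 149/46656, 41/279936, 1/279936]  (j = 0..7)
E[N_7] = Σ j·p_7(j) = 542491/279936;  E[N_7²] = Σ j²·p_7(j) = 1243771/279936
Var[N_7] = 1243771/279936 − (542491/279936)² = 53879793575/78364164096

53879793575/78364164096


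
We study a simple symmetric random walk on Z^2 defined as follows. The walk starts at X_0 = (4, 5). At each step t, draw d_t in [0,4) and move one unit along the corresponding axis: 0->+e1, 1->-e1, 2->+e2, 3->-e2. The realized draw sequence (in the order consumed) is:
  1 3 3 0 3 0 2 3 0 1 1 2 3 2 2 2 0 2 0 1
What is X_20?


(5, 6)

t=0: X=(4, 5), d=1 → -e1, X_1=(3, 5)
t=1: X=(3, 5), d=3 → -e2, X_2=(3, 4)
t=2: X=(3, 4), d=3 → -e2, X_3=(3, 3)
t=3: X=(3, 3), d=0 → +e1, X_4=(4, 3)
t=4: X=(4, 3), d=3 → -e2, X_5=(4, 2)
t=5: X=(4, 2), d=0 → +e1, X_6=(5, 2)
t=6: X=(5, 2), d=2 → +e2, X_7=(5, 3)
t=7: X=(5, 3), d=3 → -e2, X_8=(5, 2)
t=8: X=(5, 2), d=0 → +e1, X_9=(6, 2)
t=9: X=(6, 2), d=1 → -e1, X_10=(5, 2)
t=10: X=(5, 2), d=1 → -e1, X_11=(4, 2)
t=11: X=(4, 2), d=2 → +e2, X_12=(4, 3)
t=12: X=(4, 3), d=3 → -e2, X_13=(4, 2)
t=13: X=(4, 2), d=2 → +e2, X_14=(4, 3)
t=14: X=(4, 3), d=2 → +e2, X_15=(4, 4)
t=15: X=(4, 4), d=2 → +e2, X_16=(4, 5)
t=16: X=(4, 5), d=0 → +e1, X_17=(5, 5)
t=17: X=(5, 5), d=2 → +e2, X_18=(5, 6)
t=18: X=(5, 6), d=0 → +e1, X_19=(6, 6)
t=19: X=(6, 6), d=1 → -e1, X_20=(5, 6)
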